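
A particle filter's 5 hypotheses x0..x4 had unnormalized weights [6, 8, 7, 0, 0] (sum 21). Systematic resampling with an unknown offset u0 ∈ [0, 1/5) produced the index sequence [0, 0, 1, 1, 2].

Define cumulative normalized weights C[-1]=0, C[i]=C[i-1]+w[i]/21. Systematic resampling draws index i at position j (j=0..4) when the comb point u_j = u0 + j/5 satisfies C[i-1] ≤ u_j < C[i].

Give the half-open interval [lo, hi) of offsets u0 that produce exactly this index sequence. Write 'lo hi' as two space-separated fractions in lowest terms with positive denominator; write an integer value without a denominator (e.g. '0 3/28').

0 1/15

C = [2/7, 2/3, 1, 1, 1]
j=0 picked index 0: u0 ∈ [0, 2/7)
j=1 picked index 0: u0 ∈ [-1/5, 3/35)
j=2 picked index 1: u0 ∈ [-4/35, 4/15)
j=3 picked index 1: u0 ∈ [-11/35, 1/15)
j=4 picked index 2: u0 ∈ [-2/15, 1/5)
intersection: [0, 1/15)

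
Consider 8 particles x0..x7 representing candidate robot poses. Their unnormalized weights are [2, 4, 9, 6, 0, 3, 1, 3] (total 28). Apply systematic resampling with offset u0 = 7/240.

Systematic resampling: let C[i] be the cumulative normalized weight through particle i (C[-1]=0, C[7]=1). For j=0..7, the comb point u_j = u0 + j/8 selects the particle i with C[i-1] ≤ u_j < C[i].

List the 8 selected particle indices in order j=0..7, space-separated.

C = [1/14, 3/14, 15/28, 3/4, 3/4, 6/7, 25/28, 1]
j=0: u_0=7/240 ∈ [0, 1/14) → index 0
j=1: u_1=37/240 ∈ [1/14, 3/14) → index 1
j=2: u_2=67/240 ∈ [3/14, 15/28) → index 2
j=3: u_3=97/240 ∈ [3/14, 15/28) → index 2
j=4: u_4=127/240 ∈ [3/14, 15/28) → index 2
j=5: u_5=157/240 ∈ [15/28, 3/4) → index 3
j=6: u_6=187/240 ∈ [3/4, 6/7) → index 5
j=7: u_7=217/240 ∈ [25/28, 1) → index 7

0 1 2 2 2 3 5 7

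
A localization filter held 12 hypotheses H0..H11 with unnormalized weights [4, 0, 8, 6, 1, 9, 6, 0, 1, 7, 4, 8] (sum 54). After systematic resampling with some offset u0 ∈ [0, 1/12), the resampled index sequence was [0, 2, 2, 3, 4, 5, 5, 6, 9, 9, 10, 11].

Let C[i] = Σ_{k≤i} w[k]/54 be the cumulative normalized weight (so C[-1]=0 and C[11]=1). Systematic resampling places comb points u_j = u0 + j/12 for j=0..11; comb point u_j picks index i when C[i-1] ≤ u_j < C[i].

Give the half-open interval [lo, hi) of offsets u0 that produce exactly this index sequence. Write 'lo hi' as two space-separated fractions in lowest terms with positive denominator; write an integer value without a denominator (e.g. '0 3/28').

0 1/54

C = [2/27, 2/27, 2/9, 1/3, 19/54, 14/27, 17/27, 17/27, 35/54, 7/9, 23/27, 1]
j=0 picked index 0: u0 ∈ [0, 2/27)
j=1 picked index 2: u0 ∈ [-1/108, 5/36)
j=2 picked index 2: u0 ∈ [-5/54, 1/18)
j=3 picked index 3: u0 ∈ [-1/36, 1/12)
j=4 picked index 4: u0 ∈ [0, 1/54)
j=5 picked index 5: u0 ∈ [-7/108, 11/108)
j=6 picked index 5: u0 ∈ [-4/27, 1/54)
j=7 picked index 6: u0 ∈ [-7/108, 5/108)
j=8 picked index 9: u0 ∈ [-1/54, 1/9)
j=9 picked index 9: u0 ∈ [-11/108, 1/36)
j=10 picked index 10: u0 ∈ [-1/18, 1/54)
j=11 picked index 11: u0 ∈ [-7/108, 1/12)
intersection: [0, 1/54)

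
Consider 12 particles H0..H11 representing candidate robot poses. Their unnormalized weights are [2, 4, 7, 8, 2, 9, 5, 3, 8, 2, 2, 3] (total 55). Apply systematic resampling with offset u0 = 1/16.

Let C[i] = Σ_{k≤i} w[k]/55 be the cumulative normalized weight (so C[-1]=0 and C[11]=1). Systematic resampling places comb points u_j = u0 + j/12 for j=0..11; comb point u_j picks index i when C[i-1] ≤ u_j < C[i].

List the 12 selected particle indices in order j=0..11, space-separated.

C = [2/55, 6/55, 13/55, 21/55, 23/55, 32/55, 37/55, 8/11, 48/55, 10/11, 52/55, 1]
j=0: u_0=1/16 ∈ [2/55, 6/55) → index 1
j=1: u_1=7/48 ∈ [6/55, 13/55) → index 2
j=2: u_2=11/48 ∈ [6/55, 13/55) → index 2
j=3: u_3=5/16 ∈ [13/55, 21/55) → index 3
j=4: u_4=19/48 ∈ [21/55, 23/55) → index 4
j=5: u_5=23/48 ∈ [23/55, 32/55) → index 5
j=6: u_6=9/16 ∈ [23/55, 32/55) → index 5
j=7: u_7=31/48 ∈ [32/55, 37/55) → index 6
j=8: u_8=35/48 ∈ [8/11, 48/55) → index 8
j=9: u_9=13/16 ∈ [8/11, 48/55) → index 8
j=10: u_10=43/48 ∈ [48/55, 10/11) → index 9
j=11: u_11=47/48 ∈ [52/55, 1) → index 11

1 2 2 3 4 5 5 6 8 8 9 11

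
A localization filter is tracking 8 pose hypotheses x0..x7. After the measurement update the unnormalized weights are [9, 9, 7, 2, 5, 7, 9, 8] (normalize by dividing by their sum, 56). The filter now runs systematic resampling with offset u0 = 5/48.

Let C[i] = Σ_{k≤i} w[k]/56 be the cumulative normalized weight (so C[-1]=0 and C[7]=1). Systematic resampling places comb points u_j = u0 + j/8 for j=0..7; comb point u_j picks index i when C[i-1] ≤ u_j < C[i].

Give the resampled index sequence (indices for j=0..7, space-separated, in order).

0 1 2 3 5 6 6 7

C = [9/56, 9/28, 25/56, 27/56, 4/7, 39/56, 6/7, 1]
j=0: u_0=5/48 ∈ [0, 9/56) → index 0
j=1: u_1=11/48 ∈ [9/56, 9/28) → index 1
j=2: u_2=17/48 ∈ [9/28, 25/56) → index 2
j=3: u_3=23/48 ∈ [25/56, 27/56) → index 3
j=4: u_4=29/48 ∈ [4/7, 39/56) → index 5
j=5: u_5=35/48 ∈ [39/56, 6/7) → index 6
j=6: u_6=41/48 ∈ [39/56, 6/7) → index 6
j=7: u_7=47/48 ∈ [6/7, 1) → index 7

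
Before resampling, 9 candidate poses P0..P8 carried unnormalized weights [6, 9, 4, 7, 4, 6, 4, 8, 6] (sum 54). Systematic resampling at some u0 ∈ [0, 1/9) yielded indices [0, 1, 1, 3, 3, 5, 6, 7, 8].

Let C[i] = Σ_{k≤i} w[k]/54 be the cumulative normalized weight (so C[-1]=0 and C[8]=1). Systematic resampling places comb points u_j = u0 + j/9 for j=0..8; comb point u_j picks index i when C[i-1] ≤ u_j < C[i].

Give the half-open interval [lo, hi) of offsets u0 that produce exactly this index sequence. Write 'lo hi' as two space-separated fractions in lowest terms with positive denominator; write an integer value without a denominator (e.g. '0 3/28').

1/54 1/27

C = [1/9, 5/18, 19/54, 13/27, 5/9, 2/3, 20/27, 8/9, 1]
j=0 picked index 0: u0 ∈ [0, 1/9)
j=1 picked index 1: u0 ∈ [0, 1/6)
j=2 picked index 1: u0 ∈ [-1/9, 1/18)
j=3 picked index 3: u0 ∈ [1/54, 4/27)
j=4 picked index 3: u0 ∈ [-5/54, 1/27)
j=5 picked index 5: u0 ∈ [0, 1/9)
j=6 picked index 6: u0 ∈ [0, 2/27)
j=7 picked index 7: u0 ∈ [-1/27, 1/9)
j=8 picked index 8: u0 ∈ [0, 1/9)
intersection: [1/54, 1/27)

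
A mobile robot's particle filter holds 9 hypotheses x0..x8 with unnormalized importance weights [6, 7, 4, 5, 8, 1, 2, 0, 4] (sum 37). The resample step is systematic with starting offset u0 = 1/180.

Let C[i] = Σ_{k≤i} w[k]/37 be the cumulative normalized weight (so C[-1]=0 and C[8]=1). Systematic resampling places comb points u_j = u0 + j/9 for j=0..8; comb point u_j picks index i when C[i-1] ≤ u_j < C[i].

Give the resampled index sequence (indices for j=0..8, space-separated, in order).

C = [6/37, 13/37, 17/37, 22/37, 30/37, 31/37, 33/37, 33/37, 1]
j=0: u_0=1/180 ∈ [0, 6/37) → index 0
j=1: u_1=7/60 ∈ [0, 6/37) → index 0
j=2: u_2=41/180 ∈ [6/37, 13/37) → index 1
j=3: u_3=61/180 ∈ [6/37, 13/37) → index 1
j=4: u_4=9/20 ∈ [13/37, 17/37) → index 2
j=5: u_5=101/180 ∈ [17/37, 22/37) → index 3
j=6: u_6=121/180 ∈ [22/37, 30/37) → index 4
j=7: u_7=47/60 ∈ [22/37, 30/37) → index 4
j=8: u_8=161/180 ∈ [33/37, 1) → index 8

0 0 1 1 2 3 4 4 8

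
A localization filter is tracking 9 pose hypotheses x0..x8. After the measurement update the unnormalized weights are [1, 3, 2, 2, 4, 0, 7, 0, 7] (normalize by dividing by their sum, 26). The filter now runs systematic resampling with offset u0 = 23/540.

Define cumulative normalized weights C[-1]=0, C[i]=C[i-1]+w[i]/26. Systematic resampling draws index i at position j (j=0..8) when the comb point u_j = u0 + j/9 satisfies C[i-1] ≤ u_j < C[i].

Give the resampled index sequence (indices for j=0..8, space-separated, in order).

1 1 3 4 6 6 6 8 8

C = [1/26, 2/13, 3/13, 4/13, 6/13, 6/13, 19/26, 19/26, 1]
j=0: u_0=23/540 ∈ [1/26, 2/13) → index 1
j=1: u_1=83/540 ∈ [1/26, 2/13) → index 1
j=2: u_2=143/540 ∈ [3/13, 4/13) → index 3
j=3: u_3=203/540 ∈ [4/13, 6/13) → index 4
j=4: u_4=263/540 ∈ [6/13, 19/26) → index 6
j=5: u_5=323/540 ∈ [6/13, 19/26) → index 6
j=6: u_6=383/540 ∈ [6/13, 19/26) → index 6
j=7: u_7=443/540 ∈ [19/26, 1) → index 8
j=8: u_8=503/540 ∈ [19/26, 1) → index 8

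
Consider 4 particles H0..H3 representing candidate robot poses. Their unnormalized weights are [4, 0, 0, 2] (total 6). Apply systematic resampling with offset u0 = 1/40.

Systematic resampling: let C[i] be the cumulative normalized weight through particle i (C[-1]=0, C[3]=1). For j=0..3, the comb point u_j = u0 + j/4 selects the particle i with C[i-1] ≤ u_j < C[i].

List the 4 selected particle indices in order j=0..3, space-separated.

0 0 0 3

C = [2/3, 2/3, 2/3, 1]
j=0: u_0=1/40 ∈ [0, 2/3) → index 0
j=1: u_1=11/40 ∈ [0, 2/3) → index 0
j=2: u_2=21/40 ∈ [0, 2/3) → index 0
j=3: u_3=31/40 ∈ [2/3, 1) → index 3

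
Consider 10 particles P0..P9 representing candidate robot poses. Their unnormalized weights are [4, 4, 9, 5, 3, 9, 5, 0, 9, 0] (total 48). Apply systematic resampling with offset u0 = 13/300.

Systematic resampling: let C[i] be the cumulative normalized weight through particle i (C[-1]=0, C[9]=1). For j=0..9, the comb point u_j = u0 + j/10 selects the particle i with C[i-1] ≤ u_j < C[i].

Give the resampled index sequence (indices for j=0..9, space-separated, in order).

0 1 2 2 3 5 5 6 8 8

C = [1/12, 1/6, 17/48, 11/24, 25/48, 17/24, 13/16, 13/16, 1, 1]
j=0: u_0=13/300 ∈ [0, 1/12) → index 0
j=1: u_1=43/300 ∈ [1/12, 1/6) → index 1
j=2: u_2=73/300 ∈ [1/6, 17/48) → index 2
j=3: u_3=103/300 ∈ [1/6, 17/48) → index 2
j=4: u_4=133/300 ∈ [17/48, 11/24) → index 3
j=5: u_5=163/300 ∈ [25/48, 17/24) → index 5
j=6: u_6=193/300 ∈ [25/48, 17/24) → index 5
j=7: u_7=223/300 ∈ [17/24, 13/16) → index 6
j=8: u_8=253/300 ∈ [13/16, 1) → index 8
j=9: u_9=283/300 ∈ [13/16, 1) → index 8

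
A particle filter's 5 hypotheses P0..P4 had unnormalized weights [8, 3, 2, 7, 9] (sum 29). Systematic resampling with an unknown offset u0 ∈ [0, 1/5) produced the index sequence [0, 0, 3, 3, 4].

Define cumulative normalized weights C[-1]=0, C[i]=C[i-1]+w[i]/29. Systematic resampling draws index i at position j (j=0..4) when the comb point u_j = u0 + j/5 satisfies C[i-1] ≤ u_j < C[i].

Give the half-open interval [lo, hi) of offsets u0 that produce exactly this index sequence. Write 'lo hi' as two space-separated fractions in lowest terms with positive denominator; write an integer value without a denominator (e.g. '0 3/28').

C = [8/29, 11/29, 13/29, 20/29, 1]
j=0 picked index 0: u0 ∈ [0, 8/29)
j=1 picked index 0: u0 ∈ [-1/5, 11/145)
j=2 picked index 3: u0 ∈ [7/145, 42/145)
j=3 picked index 3: u0 ∈ [-22/145, 13/145)
j=4 picked index 4: u0 ∈ [-16/145, 1/5)
intersection: [7/145, 11/145)

7/145 11/145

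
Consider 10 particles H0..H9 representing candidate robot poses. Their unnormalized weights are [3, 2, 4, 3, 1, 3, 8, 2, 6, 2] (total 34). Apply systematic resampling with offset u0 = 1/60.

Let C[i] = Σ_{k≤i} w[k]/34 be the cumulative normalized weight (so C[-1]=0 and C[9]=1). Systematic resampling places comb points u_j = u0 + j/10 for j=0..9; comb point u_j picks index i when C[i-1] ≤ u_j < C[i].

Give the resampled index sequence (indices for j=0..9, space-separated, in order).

C = [3/34, 5/34, 9/34, 6/17, 13/34, 8/17, 12/17, 13/17, 16/17, 1]
j=0: u_0=1/60 ∈ [0, 3/34) → index 0
j=1: u_1=7/60 ∈ [3/34, 5/34) → index 1
j=2: u_2=13/60 ∈ [5/34, 9/34) → index 2
j=3: u_3=19/60 ∈ [9/34, 6/17) → index 3
j=4: u_4=5/12 ∈ [13/34, 8/17) → index 5
j=5: u_5=31/60 ∈ [8/17, 12/17) → index 6
j=6: u_6=37/60 ∈ [8/17, 12/17) → index 6
j=7: u_7=43/60 ∈ [12/17, 13/17) → index 7
j=8: u_8=49/60 ∈ [13/17, 16/17) → index 8
j=9: u_9=11/12 ∈ [13/17, 16/17) → index 8

0 1 2 3 5 6 6 7 8 8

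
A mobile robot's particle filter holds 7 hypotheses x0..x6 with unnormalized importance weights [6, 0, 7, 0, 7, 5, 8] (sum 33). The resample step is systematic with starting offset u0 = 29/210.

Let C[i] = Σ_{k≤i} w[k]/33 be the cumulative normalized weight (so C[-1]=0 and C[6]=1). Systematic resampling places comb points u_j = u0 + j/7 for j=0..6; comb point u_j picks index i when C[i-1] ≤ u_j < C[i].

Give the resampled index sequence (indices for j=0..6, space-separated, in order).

0 2 4 4 5 6 6

C = [2/11, 2/11, 13/33, 13/33, 20/33, 25/33, 1]
j=0: u_0=29/210 ∈ [0, 2/11) → index 0
j=1: u_1=59/210 ∈ [2/11, 13/33) → index 2
j=2: u_2=89/210 ∈ [13/33, 20/33) → index 4
j=3: u_3=17/30 ∈ [13/33, 20/33) → index 4
j=4: u_4=149/210 ∈ [20/33, 25/33) → index 5
j=5: u_5=179/210 ∈ [25/33, 1) → index 6
j=6: u_6=209/210 ∈ [25/33, 1) → index 6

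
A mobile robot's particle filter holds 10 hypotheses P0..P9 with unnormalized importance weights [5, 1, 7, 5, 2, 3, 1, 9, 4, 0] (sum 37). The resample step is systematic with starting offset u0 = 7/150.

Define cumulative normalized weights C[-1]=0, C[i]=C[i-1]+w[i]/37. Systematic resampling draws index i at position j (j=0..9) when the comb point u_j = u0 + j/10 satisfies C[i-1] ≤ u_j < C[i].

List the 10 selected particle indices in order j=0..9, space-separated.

C = [5/37, 6/37, 13/37, 18/37, 20/37, 23/37, 24/37, 33/37, 1, 1]
j=0: u_0=7/150 ∈ [0, 5/37) → index 0
j=1: u_1=11/75 ∈ [5/37, 6/37) → index 1
j=2: u_2=37/150 ∈ [6/37, 13/37) → index 2
j=3: u_3=26/75 ∈ [6/37, 13/37) → index 2
j=4: u_4=67/150 ∈ [13/37, 18/37) → index 3
j=5: u_5=41/75 ∈ [20/37, 23/37) → index 5
j=6: u_6=97/150 ∈ [23/37, 24/37) → index 6
j=7: u_7=56/75 ∈ [24/37, 33/37) → index 7
j=8: u_8=127/150 ∈ [24/37, 33/37) → index 7
j=9: u_9=71/75 ∈ [33/37, 1) → index 8

0 1 2 2 3 5 6 7 7 8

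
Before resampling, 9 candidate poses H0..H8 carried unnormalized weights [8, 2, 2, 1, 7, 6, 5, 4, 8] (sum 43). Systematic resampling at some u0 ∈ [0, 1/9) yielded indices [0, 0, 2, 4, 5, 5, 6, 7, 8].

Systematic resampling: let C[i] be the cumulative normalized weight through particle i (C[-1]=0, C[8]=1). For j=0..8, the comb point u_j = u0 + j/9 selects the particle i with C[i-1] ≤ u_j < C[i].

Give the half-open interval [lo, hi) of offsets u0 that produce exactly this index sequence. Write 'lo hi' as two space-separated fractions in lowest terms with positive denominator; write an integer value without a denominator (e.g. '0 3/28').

8/387 14/387

C = [8/43, 10/43, 12/43, 13/43, 20/43, 26/43, 31/43, 35/43, 1]
j=0 picked index 0: u0 ∈ [0, 8/43)
j=1 picked index 0: u0 ∈ [-1/9, 29/387)
j=2 picked index 2: u0 ∈ [4/387, 22/387)
j=3 picked index 4: u0 ∈ [-4/129, 17/129)
j=4 picked index 5: u0 ∈ [8/387, 62/387)
j=5 picked index 5: u0 ∈ [-35/387, 19/387)
j=6 picked index 6: u0 ∈ [-8/129, 7/129)
j=7 picked index 7: u0 ∈ [-22/387, 14/387)
j=8 picked index 8: u0 ∈ [-29/387, 1/9)
intersection: [8/387, 14/387)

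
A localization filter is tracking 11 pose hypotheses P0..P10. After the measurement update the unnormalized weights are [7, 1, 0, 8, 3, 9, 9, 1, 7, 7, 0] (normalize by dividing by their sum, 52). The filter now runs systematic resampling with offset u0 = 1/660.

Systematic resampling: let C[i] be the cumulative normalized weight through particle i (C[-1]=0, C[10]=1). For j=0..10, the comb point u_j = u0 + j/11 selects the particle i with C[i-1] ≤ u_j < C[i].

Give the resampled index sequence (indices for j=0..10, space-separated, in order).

0 0 3 3 4 5 6 6 7 8 9

C = [7/52, 2/13, 2/13, 4/13, 19/52, 7/13, 37/52, 19/26, 45/52, 1, 1]
j=0: u_0=1/660 ∈ [0, 7/52) → index 0
j=1: u_1=61/660 ∈ [0, 7/52) → index 0
j=2: u_2=11/60 ∈ [2/13, 4/13) → index 3
j=3: u_3=181/660 ∈ [2/13, 4/13) → index 3
j=4: u_4=241/660 ∈ [4/13, 19/52) → index 4
j=5: u_5=301/660 ∈ [19/52, 7/13) → index 5
j=6: u_6=361/660 ∈ [7/13, 37/52) → index 6
j=7: u_7=421/660 ∈ [7/13, 37/52) → index 6
j=8: u_8=481/660 ∈ [37/52, 19/26) → index 7
j=9: u_9=541/660 ∈ [19/26, 45/52) → index 8
j=10: u_10=601/660 ∈ [45/52, 1) → index 9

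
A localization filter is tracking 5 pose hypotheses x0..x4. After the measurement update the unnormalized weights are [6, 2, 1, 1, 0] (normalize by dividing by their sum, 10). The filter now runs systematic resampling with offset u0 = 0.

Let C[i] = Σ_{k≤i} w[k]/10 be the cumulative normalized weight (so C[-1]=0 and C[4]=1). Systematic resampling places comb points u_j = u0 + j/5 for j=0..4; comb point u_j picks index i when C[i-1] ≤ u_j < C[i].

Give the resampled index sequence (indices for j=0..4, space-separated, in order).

C = [3/5, 4/5, 9/10, 1, 1]
j=0: u_0=0 ∈ [0, 3/5) → index 0
j=1: u_1=1/5 ∈ [0, 3/5) → index 0
j=2: u_2=2/5 ∈ [0, 3/5) → index 0
j=3: u_3=3/5 ∈ [3/5, 4/5) → index 1
j=4: u_4=4/5 ∈ [4/5, 9/10) → index 2

0 0 0 1 2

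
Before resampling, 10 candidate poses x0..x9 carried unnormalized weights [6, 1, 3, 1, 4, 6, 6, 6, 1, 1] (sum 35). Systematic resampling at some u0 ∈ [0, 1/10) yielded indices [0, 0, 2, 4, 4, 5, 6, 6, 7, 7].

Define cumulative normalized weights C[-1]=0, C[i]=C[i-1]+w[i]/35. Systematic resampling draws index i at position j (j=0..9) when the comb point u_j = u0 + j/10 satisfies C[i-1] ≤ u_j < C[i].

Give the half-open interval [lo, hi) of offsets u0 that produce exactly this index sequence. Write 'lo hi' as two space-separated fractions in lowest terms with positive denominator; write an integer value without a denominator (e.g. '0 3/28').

C = [6/35, 1/5, 2/7, 11/35, 3/7, 3/5, 27/35, 33/35, 34/35, 1]
j=0 picked index 0: u0 ∈ [0, 6/35)
j=1 picked index 0: u0 ∈ [-1/10, 1/14)
j=2 picked index 2: u0 ∈ [0, 3/35)
j=3 picked index 4: u0 ∈ [1/70, 9/70)
j=4 picked index 4: u0 ∈ [-3/35, 1/35)
j=5 picked index 5: u0 ∈ [-1/14, 1/10)
j=6 picked index 6: u0 ∈ [0, 6/35)
j=7 picked index 6: u0 ∈ [-1/10, 1/14)
j=8 picked index 7: u0 ∈ [-1/35, 1/7)
j=9 picked index 7: u0 ∈ [-9/70, 3/70)
intersection: [1/70, 1/35)

1/70 1/35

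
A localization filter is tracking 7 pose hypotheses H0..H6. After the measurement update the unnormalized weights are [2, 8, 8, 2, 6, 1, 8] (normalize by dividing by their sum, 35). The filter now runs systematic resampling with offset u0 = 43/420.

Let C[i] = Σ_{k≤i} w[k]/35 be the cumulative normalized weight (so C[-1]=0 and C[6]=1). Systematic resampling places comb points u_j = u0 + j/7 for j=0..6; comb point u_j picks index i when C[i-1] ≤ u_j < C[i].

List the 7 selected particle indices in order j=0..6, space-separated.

C = [2/35, 2/7, 18/35, 4/7, 26/35, 27/35, 1]
j=0: u_0=43/420 ∈ [2/35, 2/7) → index 1
j=1: u_1=103/420 ∈ [2/35, 2/7) → index 1
j=2: u_2=163/420 ∈ [2/7, 18/35) → index 2
j=3: u_3=223/420 ∈ [18/35, 4/7) → index 3
j=4: u_4=283/420 ∈ [4/7, 26/35) → index 4
j=5: u_5=49/60 ∈ [27/35, 1) → index 6
j=6: u_6=403/420 ∈ [27/35, 1) → index 6

1 1 2 3 4 6 6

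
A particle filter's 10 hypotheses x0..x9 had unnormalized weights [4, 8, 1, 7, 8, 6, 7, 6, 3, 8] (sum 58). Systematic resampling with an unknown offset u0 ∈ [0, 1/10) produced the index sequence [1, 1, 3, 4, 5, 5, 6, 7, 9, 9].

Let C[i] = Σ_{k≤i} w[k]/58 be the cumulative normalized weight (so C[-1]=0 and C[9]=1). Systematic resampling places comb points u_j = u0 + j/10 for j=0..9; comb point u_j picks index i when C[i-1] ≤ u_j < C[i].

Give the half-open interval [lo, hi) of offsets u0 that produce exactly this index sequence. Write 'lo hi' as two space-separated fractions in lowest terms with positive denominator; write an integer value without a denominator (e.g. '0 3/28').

C = [2/29, 6/29, 13/58, 10/29, 14/29, 17/29, 41/58, 47/58, 25/29, 1]
j=0 picked index 1: u0 ∈ [2/29, 6/29)
j=1 picked index 1: u0 ∈ [-9/290, 31/290)
j=2 picked index 3: u0 ∈ [7/290, 21/145)
j=3 picked index 4: u0 ∈ [13/290, 53/290)
j=4 picked index 5: u0 ∈ [12/145, 27/145)
j=5 picked index 5: u0 ∈ [-1/58, 5/58)
j=6 picked index 6: u0 ∈ [-2/145, 31/290)
j=7 picked index 7: u0 ∈ [1/145, 16/145)
j=8 picked index 9: u0 ∈ [9/145, 1/5)
j=9 picked index 9: u0 ∈ [-11/290, 1/10)
intersection: [12/145, 5/58)

12/145 5/58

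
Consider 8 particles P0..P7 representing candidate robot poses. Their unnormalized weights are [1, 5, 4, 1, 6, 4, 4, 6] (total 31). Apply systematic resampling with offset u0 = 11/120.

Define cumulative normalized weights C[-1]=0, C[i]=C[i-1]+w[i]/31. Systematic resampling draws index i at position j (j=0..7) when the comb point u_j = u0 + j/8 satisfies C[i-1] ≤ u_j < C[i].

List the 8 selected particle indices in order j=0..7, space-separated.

C = [1/31, 6/31, 10/31, 11/31, 17/31, 21/31, 25/31, 1]
j=0: u_0=11/120 ∈ [1/31, 6/31) → index 1
j=1: u_1=13/60 ∈ [6/31, 10/31) → index 2
j=2: u_2=41/120 ∈ [10/31, 11/31) → index 3
j=3: u_3=7/15 ∈ [11/31, 17/31) → index 4
j=4: u_4=71/120 ∈ [17/31, 21/31) → index 5
j=5: u_5=43/60 ∈ [21/31, 25/31) → index 6
j=6: u_6=101/120 ∈ [25/31, 1) → index 7
j=7: u_7=29/30 ∈ [25/31, 1) → index 7

1 2 3 4 5 6 7 7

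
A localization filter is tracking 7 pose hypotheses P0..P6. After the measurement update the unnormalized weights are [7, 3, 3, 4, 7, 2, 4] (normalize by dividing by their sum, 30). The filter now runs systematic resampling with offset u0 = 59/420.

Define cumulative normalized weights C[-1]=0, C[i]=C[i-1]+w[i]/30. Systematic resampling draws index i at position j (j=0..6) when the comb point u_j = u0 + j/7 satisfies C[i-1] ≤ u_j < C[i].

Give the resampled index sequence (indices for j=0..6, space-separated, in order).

0 1 2 4 4 5 6

C = [7/30, 1/3, 13/30, 17/30, 4/5, 13/15, 1]
j=0: u_0=59/420 ∈ [0, 7/30) → index 0
j=1: u_1=17/60 ∈ [7/30, 1/3) → index 1
j=2: u_2=179/420 ∈ [1/3, 13/30) → index 2
j=3: u_3=239/420 ∈ [17/30, 4/5) → index 4
j=4: u_4=299/420 ∈ [17/30, 4/5) → index 4
j=5: u_5=359/420 ∈ [4/5, 13/15) → index 5
j=6: u_6=419/420 ∈ [13/15, 1) → index 6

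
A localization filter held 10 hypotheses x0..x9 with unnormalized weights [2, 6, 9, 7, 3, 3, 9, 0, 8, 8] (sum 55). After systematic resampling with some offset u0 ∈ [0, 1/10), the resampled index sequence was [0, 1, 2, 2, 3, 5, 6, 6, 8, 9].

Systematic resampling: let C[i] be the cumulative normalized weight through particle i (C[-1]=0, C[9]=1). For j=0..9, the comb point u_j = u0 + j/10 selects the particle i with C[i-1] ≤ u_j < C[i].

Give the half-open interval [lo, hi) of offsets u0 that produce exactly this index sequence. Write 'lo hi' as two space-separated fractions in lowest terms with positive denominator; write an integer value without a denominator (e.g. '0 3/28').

0 1/110

C = [2/55, 8/55, 17/55, 24/55, 27/55, 6/11, 39/55, 39/55, 47/55, 1]
j=0 picked index 0: u0 ∈ [0, 2/55)
j=1 picked index 1: u0 ∈ [-7/110, 1/22)
j=2 picked index 2: u0 ∈ [-3/55, 6/55)
j=3 picked index 2: u0 ∈ [-17/110, 1/110)
j=4 picked index 3: u0 ∈ [-1/11, 2/55)
j=5 picked index 5: u0 ∈ [-1/110, 1/22)
j=6 picked index 6: u0 ∈ [-3/55, 6/55)
j=7 picked index 6: u0 ∈ [-17/110, 1/110)
j=8 picked index 8: u0 ∈ [-1/11, 3/55)
j=9 picked index 9: u0 ∈ [-1/22, 1/10)
intersection: [0, 1/110)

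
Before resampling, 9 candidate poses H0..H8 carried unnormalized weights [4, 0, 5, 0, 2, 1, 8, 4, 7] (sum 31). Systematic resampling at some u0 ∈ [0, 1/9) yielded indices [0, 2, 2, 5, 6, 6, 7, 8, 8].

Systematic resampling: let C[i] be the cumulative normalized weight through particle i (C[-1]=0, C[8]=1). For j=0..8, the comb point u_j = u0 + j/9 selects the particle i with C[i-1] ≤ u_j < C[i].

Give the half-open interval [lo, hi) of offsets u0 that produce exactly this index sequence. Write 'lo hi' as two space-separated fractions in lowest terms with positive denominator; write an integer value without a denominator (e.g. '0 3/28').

C = [4/31, 4/31, 9/31, 9/31, 11/31, 12/31, 20/31, 24/31, 1]
j=0 picked index 0: u0 ∈ [0, 4/31)
j=1 picked index 2: u0 ∈ [5/279, 50/279)
j=2 picked index 2: u0 ∈ [-26/279, 19/279)
j=3 picked index 5: u0 ∈ [2/93, 5/93)
j=4 picked index 6: u0 ∈ [-16/279, 56/279)
j=5 picked index 6: u0 ∈ [-47/279, 25/279)
j=6 picked index 7: u0 ∈ [-2/93, 10/93)
j=7 picked index 8: u0 ∈ [-1/279, 2/9)
j=8 picked index 8: u0 ∈ [-32/279, 1/9)
intersection: [2/93, 5/93)

2/93 5/93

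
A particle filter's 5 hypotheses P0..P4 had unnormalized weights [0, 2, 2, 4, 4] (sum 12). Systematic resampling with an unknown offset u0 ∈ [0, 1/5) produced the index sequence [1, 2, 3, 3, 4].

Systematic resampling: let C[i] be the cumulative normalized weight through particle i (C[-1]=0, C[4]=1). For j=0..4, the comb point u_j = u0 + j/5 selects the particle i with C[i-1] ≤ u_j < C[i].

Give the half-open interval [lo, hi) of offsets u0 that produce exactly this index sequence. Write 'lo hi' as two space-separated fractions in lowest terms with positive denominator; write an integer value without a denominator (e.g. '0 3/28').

0 1/15

C = [0, 1/6, 1/3, 2/3, 1]
j=0 picked index 1: u0 ∈ [0, 1/6)
j=1 picked index 2: u0 ∈ [-1/30, 2/15)
j=2 picked index 3: u0 ∈ [-1/15, 4/15)
j=3 picked index 3: u0 ∈ [-4/15, 1/15)
j=4 picked index 4: u0 ∈ [-2/15, 1/5)
intersection: [0, 1/15)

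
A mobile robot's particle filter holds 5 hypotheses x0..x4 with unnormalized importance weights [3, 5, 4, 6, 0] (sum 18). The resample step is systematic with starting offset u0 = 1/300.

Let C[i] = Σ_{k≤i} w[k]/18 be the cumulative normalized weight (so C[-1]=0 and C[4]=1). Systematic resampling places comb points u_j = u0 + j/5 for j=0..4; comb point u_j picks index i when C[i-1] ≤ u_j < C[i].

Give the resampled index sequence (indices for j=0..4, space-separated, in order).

0 1 1 2 3

C = [1/6, 4/9, 2/3, 1, 1]
j=0: u_0=1/300 ∈ [0, 1/6) → index 0
j=1: u_1=61/300 ∈ [1/6, 4/9) → index 1
j=2: u_2=121/300 ∈ [1/6, 4/9) → index 1
j=3: u_3=181/300 ∈ [4/9, 2/3) → index 2
j=4: u_4=241/300 ∈ [2/3, 1) → index 3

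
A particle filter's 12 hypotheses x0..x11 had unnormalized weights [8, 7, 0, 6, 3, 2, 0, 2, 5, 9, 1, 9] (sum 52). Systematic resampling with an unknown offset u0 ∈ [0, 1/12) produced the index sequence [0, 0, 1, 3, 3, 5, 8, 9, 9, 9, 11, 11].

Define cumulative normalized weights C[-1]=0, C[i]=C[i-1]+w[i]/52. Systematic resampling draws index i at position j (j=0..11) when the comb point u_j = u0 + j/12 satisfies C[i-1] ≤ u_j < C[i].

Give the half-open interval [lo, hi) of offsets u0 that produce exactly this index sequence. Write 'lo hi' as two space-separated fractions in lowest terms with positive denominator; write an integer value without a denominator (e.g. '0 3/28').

C = [2/13, 15/52, 15/52, 21/52, 6/13, 1/2, 1/2, 7/13, 33/52, 21/26, 43/52, 1]
j=0 picked index 0: u0 ∈ [0, 2/13)
j=1 picked index 0: u0 ∈ [-1/12, 11/156)
j=2 picked index 1: u0 ∈ [-1/78, 19/156)
j=3 picked index 3: u0 ∈ [1/26, 2/13)
j=4 picked index 3: u0 ∈ [-7/156, 11/156)
j=5 picked index 5: u0 ∈ [7/156, 1/12)
j=6 picked index 8: u0 ∈ [1/26, 7/52)
j=7 picked index 9: u0 ∈ [2/39, 35/156)
j=8 picked index 9: u0 ∈ [-5/156, 11/78)
j=9 picked index 9: u0 ∈ [-3/26, 3/52)
j=10 picked index 11: u0 ∈ [-1/156, 1/6)
j=11 picked index 11: u0 ∈ [-7/78, 1/12)
intersection: [2/39, 3/52)

2/39 3/52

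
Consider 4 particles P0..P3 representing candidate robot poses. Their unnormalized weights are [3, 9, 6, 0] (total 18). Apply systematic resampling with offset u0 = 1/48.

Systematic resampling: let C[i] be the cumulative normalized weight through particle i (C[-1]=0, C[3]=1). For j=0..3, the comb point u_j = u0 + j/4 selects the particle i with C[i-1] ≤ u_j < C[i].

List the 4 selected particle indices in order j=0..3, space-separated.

0 1 1 2

C = [1/6, 2/3, 1, 1]
j=0: u_0=1/48 ∈ [0, 1/6) → index 0
j=1: u_1=13/48 ∈ [1/6, 2/3) → index 1
j=2: u_2=25/48 ∈ [1/6, 2/3) → index 1
j=3: u_3=37/48 ∈ [2/3, 1) → index 2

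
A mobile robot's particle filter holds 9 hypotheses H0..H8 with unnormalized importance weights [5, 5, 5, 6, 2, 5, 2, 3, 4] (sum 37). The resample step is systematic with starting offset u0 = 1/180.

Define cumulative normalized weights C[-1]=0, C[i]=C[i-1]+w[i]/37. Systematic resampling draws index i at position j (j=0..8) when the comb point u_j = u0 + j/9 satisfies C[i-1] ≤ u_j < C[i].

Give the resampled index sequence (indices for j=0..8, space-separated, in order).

C = [5/37, 10/37, 15/37, 21/37, 23/37, 28/37, 30/37, 33/37, 1]
j=0: u_0=1/180 ∈ [0, 5/37) → index 0
j=1: u_1=7/60 ∈ [0, 5/37) → index 0
j=2: u_2=41/180 ∈ [5/37, 10/37) → index 1
j=3: u_3=61/180 ∈ [10/37, 15/37) → index 2
j=4: u_4=9/20 ∈ [15/37, 21/37) → index 3
j=5: u_5=101/180 ∈ [15/37, 21/37) → index 3
j=6: u_6=121/180 ∈ [23/37, 28/37) → index 5
j=7: u_7=47/60 ∈ [28/37, 30/37) → index 6
j=8: u_8=161/180 ∈ [33/37, 1) → index 8

0 0 1 2 3 3 5 6 8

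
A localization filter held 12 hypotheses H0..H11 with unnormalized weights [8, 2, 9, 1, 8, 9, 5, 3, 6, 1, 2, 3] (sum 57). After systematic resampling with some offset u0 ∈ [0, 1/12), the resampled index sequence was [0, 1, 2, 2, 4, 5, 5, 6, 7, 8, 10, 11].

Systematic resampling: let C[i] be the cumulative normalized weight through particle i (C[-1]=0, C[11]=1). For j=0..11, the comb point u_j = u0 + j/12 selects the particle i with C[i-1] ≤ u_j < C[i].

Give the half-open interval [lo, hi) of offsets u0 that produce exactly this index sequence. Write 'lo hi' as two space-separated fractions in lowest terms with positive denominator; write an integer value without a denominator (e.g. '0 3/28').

C = [8/57, 10/57, 1/3, 20/57, 28/57, 37/57, 14/19, 15/19, 17/19, 52/57, 18/19, 1]
j=0 picked index 0: u0 ∈ [0, 8/57)
j=1 picked index 1: u0 ∈ [13/228, 7/76)
j=2 picked index 2: u0 ∈ [1/114, 1/6)
j=3 picked index 2: u0 ∈ [-17/228, 1/12)
j=4 picked index 4: u0 ∈ [1/57, 3/19)
j=5 picked index 5: u0 ∈ [17/228, 53/228)
j=6 picked index 5: u0 ∈ [-1/114, 17/114)
j=7 picked index 6: u0 ∈ [5/76, 35/228)
j=8 picked index 7: u0 ∈ [4/57, 7/57)
j=9 picked index 8: u0 ∈ [3/76, 11/76)
j=10 picked index 10: u0 ∈ [3/38, 13/114)
j=11 picked index 11: u0 ∈ [7/228, 1/12)
intersection: [3/38, 1/12)

3/38 1/12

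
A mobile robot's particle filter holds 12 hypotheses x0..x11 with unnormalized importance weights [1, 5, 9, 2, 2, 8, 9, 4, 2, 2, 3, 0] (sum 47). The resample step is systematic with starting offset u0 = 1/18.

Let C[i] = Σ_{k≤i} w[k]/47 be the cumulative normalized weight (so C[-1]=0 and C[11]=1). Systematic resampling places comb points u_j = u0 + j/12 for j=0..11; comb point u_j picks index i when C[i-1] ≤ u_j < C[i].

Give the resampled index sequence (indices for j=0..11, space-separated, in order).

1 2 2 2 4 5 5 6 6 7 8 10

C = [1/47, 6/47, 15/47, 17/47, 19/47, 27/47, 36/47, 40/47, 42/47, 44/47, 1, 1]
j=0: u_0=1/18 ∈ [1/47, 6/47) → index 1
j=1: u_1=5/36 ∈ [6/47, 15/47) → index 2
j=2: u_2=2/9 ∈ [6/47, 15/47) → index 2
j=3: u_3=11/36 ∈ [6/47, 15/47) → index 2
j=4: u_4=7/18 ∈ [17/47, 19/47) → index 4
j=5: u_5=17/36 ∈ [19/47, 27/47) → index 5
j=6: u_6=5/9 ∈ [19/47, 27/47) → index 5
j=7: u_7=23/36 ∈ [27/47, 36/47) → index 6
j=8: u_8=13/18 ∈ [27/47, 36/47) → index 6
j=9: u_9=29/36 ∈ [36/47, 40/47) → index 7
j=10: u_10=8/9 ∈ [40/47, 42/47) → index 8
j=11: u_11=35/36 ∈ [44/47, 1) → index 10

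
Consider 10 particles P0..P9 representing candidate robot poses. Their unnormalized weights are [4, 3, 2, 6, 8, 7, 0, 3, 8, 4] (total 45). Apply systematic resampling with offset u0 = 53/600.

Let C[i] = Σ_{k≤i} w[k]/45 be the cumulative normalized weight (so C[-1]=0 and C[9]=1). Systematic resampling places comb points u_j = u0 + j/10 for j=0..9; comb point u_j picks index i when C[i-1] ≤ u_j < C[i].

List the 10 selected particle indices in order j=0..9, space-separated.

0 2 3 4 4 5 7 8 8 9

C = [4/45, 7/45, 1/5, 1/3, 23/45, 2/3, 2/3, 11/15, 41/45, 1]
j=0: u_0=53/600 ∈ [0, 4/45) → index 0
j=1: u_1=113/600 ∈ [7/45, 1/5) → index 2
j=2: u_2=173/600 ∈ [1/5, 1/3) → index 3
j=3: u_3=233/600 ∈ [1/3, 23/45) → index 4
j=4: u_4=293/600 ∈ [1/3, 23/45) → index 4
j=5: u_5=353/600 ∈ [23/45, 2/3) → index 5
j=6: u_6=413/600 ∈ [2/3, 11/15) → index 7
j=7: u_7=473/600 ∈ [11/15, 41/45) → index 8
j=8: u_8=533/600 ∈ [11/15, 41/45) → index 8
j=9: u_9=593/600 ∈ [41/45, 1) → index 9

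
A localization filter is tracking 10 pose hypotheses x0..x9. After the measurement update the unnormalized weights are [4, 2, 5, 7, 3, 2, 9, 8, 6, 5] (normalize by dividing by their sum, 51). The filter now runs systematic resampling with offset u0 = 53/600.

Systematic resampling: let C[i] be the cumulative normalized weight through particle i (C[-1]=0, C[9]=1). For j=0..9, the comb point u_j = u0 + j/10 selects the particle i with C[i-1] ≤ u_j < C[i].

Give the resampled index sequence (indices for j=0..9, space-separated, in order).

C = [4/51, 2/17, 11/51, 6/17, 7/17, 23/51, 32/51, 40/51, 46/51, 1]
j=0: u_0=53/600 ∈ [4/51, 2/17) → index 1
j=1: u_1=113/600 ∈ [2/17, 11/51) → index 2
j=2: u_2=173/600 ∈ [11/51, 6/17) → index 3
j=3: u_3=233/600 ∈ [6/17, 7/17) → index 4
j=4: u_4=293/600 ∈ [23/51, 32/51) → index 6
j=5: u_5=353/600 ∈ [23/51, 32/51) → index 6
j=6: u_6=413/600 ∈ [32/51, 40/51) → index 7
j=7: u_7=473/600 ∈ [40/51, 46/51) → index 8
j=8: u_8=533/600 ∈ [40/51, 46/51) → index 8
j=9: u_9=593/600 ∈ [46/51, 1) → index 9

1 2 3 4 6 6 7 8 8 9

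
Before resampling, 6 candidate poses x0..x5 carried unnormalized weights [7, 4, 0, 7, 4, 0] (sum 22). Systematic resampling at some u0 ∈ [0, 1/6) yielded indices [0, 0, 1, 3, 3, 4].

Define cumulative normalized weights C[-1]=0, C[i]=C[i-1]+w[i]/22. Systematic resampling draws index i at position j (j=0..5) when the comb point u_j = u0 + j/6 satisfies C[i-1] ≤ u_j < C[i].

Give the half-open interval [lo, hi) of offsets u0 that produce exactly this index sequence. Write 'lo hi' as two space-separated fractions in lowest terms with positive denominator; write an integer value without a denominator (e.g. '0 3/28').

C = [7/22, 1/2, 1/2, 9/11, 1, 1]
j=0 picked index 0: u0 ∈ [0, 7/22)
j=1 picked index 0: u0 ∈ [-1/6, 5/33)
j=2 picked index 1: u0 ∈ [-1/66, 1/6)
j=3 picked index 3: u0 ∈ [0, 7/22)
j=4 picked index 3: u0 ∈ [-1/6, 5/33)
j=5 picked index 4: u0 ∈ [-1/66, 1/6)
intersection: [0, 5/33)

0 5/33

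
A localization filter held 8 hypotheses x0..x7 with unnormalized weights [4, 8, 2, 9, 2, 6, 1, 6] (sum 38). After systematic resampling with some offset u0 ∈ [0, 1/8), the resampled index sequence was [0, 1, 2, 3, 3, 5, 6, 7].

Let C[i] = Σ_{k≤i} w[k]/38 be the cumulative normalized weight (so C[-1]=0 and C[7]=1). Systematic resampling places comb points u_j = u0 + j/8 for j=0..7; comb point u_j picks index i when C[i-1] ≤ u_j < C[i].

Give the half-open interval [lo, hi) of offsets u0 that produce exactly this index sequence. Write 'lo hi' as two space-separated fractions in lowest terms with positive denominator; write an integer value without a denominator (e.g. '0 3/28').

5/76 7/76

C = [2/19, 6/19, 7/19, 23/38, 25/38, 31/38, 16/19, 1]
j=0 picked index 0: u0 ∈ [0, 2/19)
j=1 picked index 1: u0 ∈ [-3/152, 29/152)
j=2 picked index 2: u0 ∈ [5/76, 9/76)
j=3 picked index 3: u0 ∈ [-1/152, 35/152)
j=4 picked index 3: u0 ∈ [-5/38, 2/19)
j=5 picked index 5: u0 ∈ [5/152, 29/152)
j=6 picked index 6: u0 ∈ [5/76, 7/76)
j=7 picked index 7: u0 ∈ [-5/152, 1/8)
intersection: [5/76, 7/76)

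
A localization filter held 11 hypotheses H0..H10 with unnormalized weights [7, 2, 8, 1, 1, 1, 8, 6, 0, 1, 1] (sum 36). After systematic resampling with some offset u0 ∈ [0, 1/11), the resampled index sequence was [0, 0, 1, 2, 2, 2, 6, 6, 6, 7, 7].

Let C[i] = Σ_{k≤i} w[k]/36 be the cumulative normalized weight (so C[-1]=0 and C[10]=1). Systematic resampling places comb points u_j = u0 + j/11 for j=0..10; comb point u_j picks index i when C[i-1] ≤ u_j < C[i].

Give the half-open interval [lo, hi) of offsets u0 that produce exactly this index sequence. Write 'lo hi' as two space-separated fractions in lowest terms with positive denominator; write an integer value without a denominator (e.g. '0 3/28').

5/396 7/396

C = [7/36, 1/4, 17/36, 1/2, 19/36, 5/9, 7/9, 17/18, 17/18, 35/36, 1]
j=0 picked index 0: u0 ∈ [0, 7/36)
j=1 picked index 0: u0 ∈ [-1/11, 41/396)
j=2 picked index 1: u0 ∈ [5/396, 3/44)
j=3 picked index 2: u0 ∈ [-1/44, 79/396)
j=4 picked index 2: u0 ∈ [-5/44, 43/396)
j=5 picked index 2: u0 ∈ [-9/44, 7/396)
j=6 picked index 6: u0 ∈ [1/99, 23/99)
j=7 picked index 6: u0 ∈ [-8/99, 14/99)
j=8 picked index 6: u0 ∈ [-17/99, 5/99)
j=9 picked index 7: u0 ∈ [-4/99, 25/198)
j=10 picked index 7: u0 ∈ [-13/99, 7/198)
intersection: [5/396, 7/396)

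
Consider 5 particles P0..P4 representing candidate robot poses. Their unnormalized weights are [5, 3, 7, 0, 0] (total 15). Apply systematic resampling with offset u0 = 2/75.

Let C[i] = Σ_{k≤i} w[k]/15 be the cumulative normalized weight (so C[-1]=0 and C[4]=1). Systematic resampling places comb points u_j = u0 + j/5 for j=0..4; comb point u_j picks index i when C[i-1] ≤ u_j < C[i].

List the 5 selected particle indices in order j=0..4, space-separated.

0 0 1 2 2

C = [1/3, 8/15, 1, 1, 1]
j=0: u_0=2/75 ∈ [0, 1/3) → index 0
j=1: u_1=17/75 ∈ [0, 1/3) → index 0
j=2: u_2=32/75 ∈ [1/3, 8/15) → index 1
j=3: u_3=47/75 ∈ [8/15, 1) → index 2
j=4: u_4=62/75 ∈ [8/15, 1) → index 2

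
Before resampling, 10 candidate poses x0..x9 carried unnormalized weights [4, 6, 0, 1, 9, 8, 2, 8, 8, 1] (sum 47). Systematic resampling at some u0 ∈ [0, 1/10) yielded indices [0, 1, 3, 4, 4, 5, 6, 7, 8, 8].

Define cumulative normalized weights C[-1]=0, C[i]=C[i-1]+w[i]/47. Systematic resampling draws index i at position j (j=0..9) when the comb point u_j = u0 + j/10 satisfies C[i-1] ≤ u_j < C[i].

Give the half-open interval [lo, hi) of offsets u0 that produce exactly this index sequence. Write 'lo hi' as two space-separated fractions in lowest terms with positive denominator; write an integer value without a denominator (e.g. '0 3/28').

C = [4/47, 10/47, 10/47, 11/47, 20/47, 28/47, 30/47, 38/47, 46/47, 1]
j=0 picked index 0: u0 ∈ [0, 4/47)
j=1 picked index 1: u0 ∈ [-7/470, 53/470)
j=2 picked index 3: u0 ∈ [3/235, 8/235)
j=3 picked index 4: u0 ∈ [-31/470, 59/470)
j=4 picked index 4: u0 ∈ [-39/235, 6/235)
j=5 picked index 5: u0 ∈ [-7/94, 9/94)
j=6 picked index 6: u0 ∈ [-1/235, 9/235)
j=7 picked index 7: u0 ∈ [-29/470, 51/470)
j=8 picked index 8: u0 ∈ [2/235, 42/235)
j=9 picked index 8: u0 ∈ [-43/470, 37/470)
intersection: [3/235, 6/235)

3/235 6/235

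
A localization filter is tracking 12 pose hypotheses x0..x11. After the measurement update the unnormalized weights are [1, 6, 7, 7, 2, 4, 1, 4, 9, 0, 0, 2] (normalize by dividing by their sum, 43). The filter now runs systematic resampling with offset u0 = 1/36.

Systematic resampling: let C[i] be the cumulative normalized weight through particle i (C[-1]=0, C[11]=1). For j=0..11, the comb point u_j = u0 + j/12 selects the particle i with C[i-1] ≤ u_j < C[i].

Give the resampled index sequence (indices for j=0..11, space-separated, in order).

1 1 2 2 3 3 4 5 7 8 8 8

C = [1/43, 7/43, 14/43, 21/43, 23/43, 27/43, 28/43, 32/43, 41/43, 41/43, 41/43, 1]
j=0: u_0=1/36 ∈ [1/43, 7/43) → index 1
j=1: u_1=1/9 ∈ [1/43, 7/43) → index 1
j=2: u_2=7/36 ∈ [7/43, 14/43) → index 2
j=3: u_3=5/18 ∈ [7/43, 14/43) → index 2
j=4: u_4=13/36 ∈ [14/43, 21/43) → index 3
j=5: u_5=4/9 ∈ [14/43, 21/43) → index 3
j=6: u_6=19/36 ∈ [21/43, 23/43) → index 4
j=7: u_7=11/18 ∈ [23/43, 27/43) → index 5
j=8: u_8=25/36 ∈ [28/43, 32/43) → index 7
j=9: u_9=7/9 ∈ [32/43, 41/43) → index 8
j=10: u_10=31/36 ∈ [32/43, 41/43) → index 8
j=11: u_11=17/18 ∈ [32/43, 41/43) → index 8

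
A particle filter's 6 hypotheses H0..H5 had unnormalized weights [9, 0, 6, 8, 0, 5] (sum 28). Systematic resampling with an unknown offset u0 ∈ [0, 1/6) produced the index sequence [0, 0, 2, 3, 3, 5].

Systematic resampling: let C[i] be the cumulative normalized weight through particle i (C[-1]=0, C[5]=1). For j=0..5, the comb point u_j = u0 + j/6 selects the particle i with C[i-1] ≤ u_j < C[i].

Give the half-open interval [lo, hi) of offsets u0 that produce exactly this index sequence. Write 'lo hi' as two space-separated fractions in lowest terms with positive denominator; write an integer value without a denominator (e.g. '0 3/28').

C = [9/28, 9/28, 15/28, 23/28, 23/28, 1]
j=0 picked index 0: u0 ∈ [0, 9/28)
j=1 picked index 0: u0 ∈ [-1/6, 13/84)
j=2 picked index 2: u0 ∈ [-1/84, 17/84)
j=3 picked index 3: u0 ∈ [1/28, 9/28)
j=4 picked index 3: u0 ∈ [-11/84, 13/84)
j=5 picked index 5: u0 ∈ [-1/84, 1/6)
intersection: [1/28, 13/84)

1/28 13/84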